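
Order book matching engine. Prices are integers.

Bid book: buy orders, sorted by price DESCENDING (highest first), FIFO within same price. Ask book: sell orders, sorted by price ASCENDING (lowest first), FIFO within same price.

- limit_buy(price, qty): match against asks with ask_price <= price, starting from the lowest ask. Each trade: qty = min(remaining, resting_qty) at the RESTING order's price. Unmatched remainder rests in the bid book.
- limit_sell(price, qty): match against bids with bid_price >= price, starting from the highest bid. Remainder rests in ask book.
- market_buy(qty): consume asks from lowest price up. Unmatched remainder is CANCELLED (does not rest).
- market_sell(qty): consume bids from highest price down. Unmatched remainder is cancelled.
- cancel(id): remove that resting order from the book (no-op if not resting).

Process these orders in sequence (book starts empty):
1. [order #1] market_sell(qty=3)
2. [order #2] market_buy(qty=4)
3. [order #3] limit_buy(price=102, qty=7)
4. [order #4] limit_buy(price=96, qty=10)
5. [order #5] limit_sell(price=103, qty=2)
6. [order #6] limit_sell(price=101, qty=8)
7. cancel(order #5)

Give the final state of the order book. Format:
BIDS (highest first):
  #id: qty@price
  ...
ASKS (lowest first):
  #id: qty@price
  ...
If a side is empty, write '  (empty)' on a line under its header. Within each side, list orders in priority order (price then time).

Answer: BIDS (highest first):
  #4: 10@96
ASKS (lowest first):
  #6: 1@101

Derivation:
After op 1 [order #1] market_sell(qty=3): fills=none; bids=[-] asks=[-]
After op 2 [order #2] market_buy(qty=4): fills=none; bids=[-] asks=[-]
After op 3 [order #3] limit_buy(price=102, qty=7): fills=none; bids=[#3:7@102] asks=[-]
After op 4 [order #4] limit_buy(price=96, qty=10): fills=none; bids=[#3:7@102 #4:10@96] asks=[-]
After op 5 [order #5] limit_sell(price=103, qty=2): fills=none; bids=[#3:7@102 #4:10@96] asks=[#5:2@103]
After op 6 [order #6] limit_sell(price=101, qty=8): fills=#3x#6:7@102; bids=[#4:10@96] asks=[#6:1@101 #5:2@103]
After op 7 cancel(order #5): fills=none; bids=[#4:10@96] asks=[#6:1@101]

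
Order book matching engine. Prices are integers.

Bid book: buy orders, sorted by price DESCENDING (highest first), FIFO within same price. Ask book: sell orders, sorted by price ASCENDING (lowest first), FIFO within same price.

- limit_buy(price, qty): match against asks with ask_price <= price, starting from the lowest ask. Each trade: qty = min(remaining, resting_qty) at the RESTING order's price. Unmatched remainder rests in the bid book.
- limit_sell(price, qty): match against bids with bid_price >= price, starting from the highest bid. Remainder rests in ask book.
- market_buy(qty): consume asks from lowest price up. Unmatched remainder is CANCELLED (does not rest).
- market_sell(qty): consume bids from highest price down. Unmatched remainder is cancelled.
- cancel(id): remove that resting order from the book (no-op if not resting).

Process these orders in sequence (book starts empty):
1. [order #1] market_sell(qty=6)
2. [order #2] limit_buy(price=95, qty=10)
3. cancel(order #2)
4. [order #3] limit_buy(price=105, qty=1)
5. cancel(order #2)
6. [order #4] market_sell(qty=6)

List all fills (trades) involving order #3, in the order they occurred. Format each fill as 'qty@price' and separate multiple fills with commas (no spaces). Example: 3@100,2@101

After op 1 [order #1] market_sell(qty=6): fills=none; bids=[-] asks=[-]
After op 2 [order #2] limit_buy(price=95, qty=10): fills=none; bids=[#2:10@95] asks=[-]
After op 3 cancel(order #2): fills=none; bids=[-] asks=[-]
After op 4 [order #3] limit_buy(price=105, qty=1): fills=none; bids=[#3:1@105] asks=[-]
After op 5 cancel(order #2): fills=none; bids=[#3:1@105] asks=[-]
After op 6 [order #4] market_sell(qty=6): fills=#3x#4:1@105; bids=[-] asks=[-]

Answer: 1@105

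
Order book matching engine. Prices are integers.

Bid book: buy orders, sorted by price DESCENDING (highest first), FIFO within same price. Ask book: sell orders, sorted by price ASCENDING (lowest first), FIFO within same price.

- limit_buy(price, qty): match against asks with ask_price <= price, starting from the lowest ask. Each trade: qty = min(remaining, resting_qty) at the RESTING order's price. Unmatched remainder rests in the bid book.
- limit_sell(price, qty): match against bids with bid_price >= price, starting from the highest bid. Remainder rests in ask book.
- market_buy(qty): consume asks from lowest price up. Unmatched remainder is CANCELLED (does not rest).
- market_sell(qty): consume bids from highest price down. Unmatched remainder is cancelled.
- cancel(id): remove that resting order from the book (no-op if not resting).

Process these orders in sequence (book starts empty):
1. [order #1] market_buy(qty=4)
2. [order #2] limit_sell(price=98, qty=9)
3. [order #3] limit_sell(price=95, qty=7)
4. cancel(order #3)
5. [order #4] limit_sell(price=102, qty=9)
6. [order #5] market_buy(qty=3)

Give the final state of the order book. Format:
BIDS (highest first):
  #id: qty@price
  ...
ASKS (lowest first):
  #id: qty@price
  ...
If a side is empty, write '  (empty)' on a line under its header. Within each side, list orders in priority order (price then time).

Answer: BIDS (highest first):
  (empty)
ASKS (lowest first):
  #2: 6@98
  #4: 9@102

Derivation:
After op 1 [order #1] market_buy(qty=4): fills=none; bids=[-] asks=[-]
After op 2 [order #2] limit_sell(price=98, qty=9): fills=none; bids=[-] asks=[#2:9@98]
After op 3 [order #3] limit_sell(price=95, qty=7): fills=none; bids=[-] asks=[#3:7@95 #2:9@98]
After op 4 cancel(order #3): fills=none; bids=[-] asks=[#2:9@98]
After op 5 [order #4] limit_sell(price=102, qty=9): fills=none; bids=[-] asks=[#2:9@98 #4:9@102]
After op 6 [order #5] market_buy(qty=3): fills=#5x#2:3@98; bids=[-] asks=[#2:6@98 #4:9@102]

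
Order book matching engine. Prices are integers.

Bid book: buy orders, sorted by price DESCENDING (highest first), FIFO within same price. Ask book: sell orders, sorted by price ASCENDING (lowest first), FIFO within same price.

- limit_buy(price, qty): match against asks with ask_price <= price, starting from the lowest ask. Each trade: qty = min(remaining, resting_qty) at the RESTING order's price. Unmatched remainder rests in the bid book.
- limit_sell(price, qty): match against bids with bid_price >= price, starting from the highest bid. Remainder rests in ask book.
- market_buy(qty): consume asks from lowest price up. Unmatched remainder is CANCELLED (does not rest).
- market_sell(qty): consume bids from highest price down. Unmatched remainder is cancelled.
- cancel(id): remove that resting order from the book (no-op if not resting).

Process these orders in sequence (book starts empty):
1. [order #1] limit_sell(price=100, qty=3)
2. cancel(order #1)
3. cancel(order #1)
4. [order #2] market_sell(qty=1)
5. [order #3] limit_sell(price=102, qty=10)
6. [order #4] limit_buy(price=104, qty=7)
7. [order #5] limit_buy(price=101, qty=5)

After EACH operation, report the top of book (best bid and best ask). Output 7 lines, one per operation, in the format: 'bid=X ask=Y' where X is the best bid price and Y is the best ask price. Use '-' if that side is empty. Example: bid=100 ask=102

After op 1 [order #1] limit_sell(price=100, qty=3): fills=none; bids=[-] asks=[#1:3@100]
After op 2 cancel(order #1): fills=none; bids=[-] asks=[-]
After op 3 cancel(order #1): fills=none; bids=[-] asks=[-]
After op 4 [order #2] market_sell(qty=1): fills=none; bids=[-] asks=[-]
After op 5 [order #3] limit_sell(price=102, qty=10): fills=none; bids=[-] asks=[#3:10@102]
After op 6 [order #4] limit_buy(price=104, qty=7): fills=#4x#3:7@102; bids=[-] asks=[#3:3@102]
After op 7 [order #5] limit_buy(price=101, qty=5): fills=none; bids=[#5:5@101] asks=[#3:3@102]

Answer: bid=- ask=100
bid=- ask=-
bid=- ask=-
bid=- ask=-
bid=- ask=102
bid=- ask=102
bid=101 ask=102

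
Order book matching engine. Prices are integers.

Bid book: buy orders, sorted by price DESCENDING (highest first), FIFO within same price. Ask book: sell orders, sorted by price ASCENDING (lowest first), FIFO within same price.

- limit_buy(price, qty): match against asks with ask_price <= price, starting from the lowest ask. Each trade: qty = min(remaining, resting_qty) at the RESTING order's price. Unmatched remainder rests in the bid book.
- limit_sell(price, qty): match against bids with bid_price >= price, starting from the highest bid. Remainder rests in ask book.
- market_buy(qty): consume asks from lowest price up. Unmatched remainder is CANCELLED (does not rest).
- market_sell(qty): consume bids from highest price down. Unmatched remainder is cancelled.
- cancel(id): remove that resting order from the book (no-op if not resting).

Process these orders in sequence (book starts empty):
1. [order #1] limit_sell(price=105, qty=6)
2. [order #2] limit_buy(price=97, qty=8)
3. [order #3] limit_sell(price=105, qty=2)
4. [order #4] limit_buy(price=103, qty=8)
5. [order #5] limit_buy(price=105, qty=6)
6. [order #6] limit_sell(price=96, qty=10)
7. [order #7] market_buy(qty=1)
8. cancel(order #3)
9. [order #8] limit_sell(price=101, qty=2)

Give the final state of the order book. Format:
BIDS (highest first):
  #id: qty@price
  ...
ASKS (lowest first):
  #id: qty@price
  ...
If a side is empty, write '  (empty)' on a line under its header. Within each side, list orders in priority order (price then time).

Answer: BIDS (highest first):
  #2: 6@97
ASKS (lowest first):
  #8: 2@101

Derivation:
After op 1 [order #1] limit_sell(price=105, qty=6): fills=none; bids=[-] asks=[#1:6@105]
After op 2 [order #2] limit_buy(price=97, qty=8): fills=none; bids=[#2:8@97] asks=[#1:6@105]
After op 3 [order #3] limit_sell(price=105, qty=2): fills=none; bids=[#2:8@97] asks=[#1:6@105 #3:2@105]
After op 4 [order #4] limit_buy(price=103, qty=8): fills=none; bids=[#4:8@103 #2:8@97] asks=[#1:6@105 #3:2@105]
After op 5 [order #5] limit_buy(price=105, qty=6): fills=#5x#1:6@105; bids=[#4:8@103 #2:8@97] asks=[#3:2@105]
After op 6 [order #6] limit_sell(price=96, qty=10): fills=#4x#6:8@103 #2x#6:2@97; bids=[#2:6@97] asks=[#3:2@105]
After op 7 [order #7] market_buy(qty=1): fills=#7x#3:1@105; bids=[#2:6@97] asks=[#3:1@105]
After op 8 cancel(order #3): fills=none; bids=[#2:6@97] asks=[-]
After op 9 [order #8] limit_sell(price=101, qty=2): fills=none; bids=[#2:6@97] asks=[#8:2@101]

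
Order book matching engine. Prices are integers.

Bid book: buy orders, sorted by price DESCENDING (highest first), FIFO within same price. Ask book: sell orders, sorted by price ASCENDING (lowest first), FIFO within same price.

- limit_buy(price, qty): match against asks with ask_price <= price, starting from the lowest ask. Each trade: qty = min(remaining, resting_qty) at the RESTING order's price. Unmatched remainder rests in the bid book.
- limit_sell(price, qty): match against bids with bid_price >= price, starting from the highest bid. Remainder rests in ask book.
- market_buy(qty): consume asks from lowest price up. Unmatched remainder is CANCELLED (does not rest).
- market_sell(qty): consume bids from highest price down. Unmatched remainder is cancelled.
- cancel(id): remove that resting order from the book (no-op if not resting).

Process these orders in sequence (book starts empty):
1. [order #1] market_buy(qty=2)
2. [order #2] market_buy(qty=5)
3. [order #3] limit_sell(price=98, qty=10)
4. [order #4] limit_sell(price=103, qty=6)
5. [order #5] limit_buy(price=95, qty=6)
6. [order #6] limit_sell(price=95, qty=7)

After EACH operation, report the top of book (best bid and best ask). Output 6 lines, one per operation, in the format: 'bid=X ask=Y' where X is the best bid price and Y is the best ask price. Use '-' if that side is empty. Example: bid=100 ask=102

After op 1 [order #1] market_buy(qty=2): fills=none; bids=[-] asks=[-]
After op 2 [order #2] market_buy(qty=5): fills=none; bids=[-] asks=[-]
After op 3 [order #3] limit_sell(price=98, qty=10): fills=none; bids=[-] asks=[#3:10@98]
After op 4 [order #4] limit_sell(price=103, qty=6): fills=none; bids=[-] asks=[#3:10@98 #4:6@103]
After op 5 [order #5] limit_buy(price=95, qty=6): fills=none; bids=[#5:6@95] asks=[#3:10@98 #4:6@103]
After op 6 [order #6] limit_sell(price=95, qty=7): fills=#5x#6:6@95; bids=[-] asks=[#6:1@95 #3:10@98 #4:6@103]

Answer: bid=- ask=-
bid=- ask=-
bid=- ask=98
bid=- ask=98
bid=95 ask=98
bid=- ask=95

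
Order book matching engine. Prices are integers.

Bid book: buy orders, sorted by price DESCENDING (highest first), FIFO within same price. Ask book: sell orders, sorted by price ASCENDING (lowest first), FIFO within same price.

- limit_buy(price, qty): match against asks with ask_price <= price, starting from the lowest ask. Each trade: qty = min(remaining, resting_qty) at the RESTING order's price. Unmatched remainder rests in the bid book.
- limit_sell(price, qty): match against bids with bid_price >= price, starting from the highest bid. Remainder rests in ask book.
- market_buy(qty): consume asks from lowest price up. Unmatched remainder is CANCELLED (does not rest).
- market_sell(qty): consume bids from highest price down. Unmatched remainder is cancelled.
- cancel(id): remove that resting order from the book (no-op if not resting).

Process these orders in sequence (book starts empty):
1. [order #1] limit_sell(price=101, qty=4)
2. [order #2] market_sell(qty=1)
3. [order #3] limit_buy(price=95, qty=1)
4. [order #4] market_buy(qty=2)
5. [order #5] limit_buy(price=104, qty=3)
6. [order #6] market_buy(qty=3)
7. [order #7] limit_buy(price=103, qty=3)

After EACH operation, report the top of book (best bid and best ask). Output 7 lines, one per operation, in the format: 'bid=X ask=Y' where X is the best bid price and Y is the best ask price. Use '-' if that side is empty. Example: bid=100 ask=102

After op 1 [order #1] limit_sell(price=101, qty=4): fills=none; bids=[-] asks=[#1:4@101]
After op 2 [order #2] market_sell(qty=1): fills=none; bids=[-] asks=[#1:4@101]
After op 3 [order #3] limit_buy(price=95, qty=1): fills=none; bids=[#3:1@95] asks=[#1:4@101]
After op 4 [order #4] market_buy(qty=2): fills=#4x#1:2@101; bids=[#3:1@95] asks=[#1:2@101]
After op 5 [order #5] limit_buy(price=104, qty=3): fills=#5x#1:2@101; bids=[#5:1@104 #3:1@95] asks=[-]
After op 6 [order #6] market_buy(qty=3): fills=none; bids=[#5:1@104 #3:1@95] asks=[-]
After op 7 [order #7] limit_buy(price=103, qty=3): fills=none; bids=[#5:1@104 #7:3@103 #3:1@95] asks=[-]

Answer: bid=- ask=101
bid=- ask=101
bid=95 ask=101
bid=95 ask=101
bid=104 ask=-
bid=104 ask=-
bid=104 ask=-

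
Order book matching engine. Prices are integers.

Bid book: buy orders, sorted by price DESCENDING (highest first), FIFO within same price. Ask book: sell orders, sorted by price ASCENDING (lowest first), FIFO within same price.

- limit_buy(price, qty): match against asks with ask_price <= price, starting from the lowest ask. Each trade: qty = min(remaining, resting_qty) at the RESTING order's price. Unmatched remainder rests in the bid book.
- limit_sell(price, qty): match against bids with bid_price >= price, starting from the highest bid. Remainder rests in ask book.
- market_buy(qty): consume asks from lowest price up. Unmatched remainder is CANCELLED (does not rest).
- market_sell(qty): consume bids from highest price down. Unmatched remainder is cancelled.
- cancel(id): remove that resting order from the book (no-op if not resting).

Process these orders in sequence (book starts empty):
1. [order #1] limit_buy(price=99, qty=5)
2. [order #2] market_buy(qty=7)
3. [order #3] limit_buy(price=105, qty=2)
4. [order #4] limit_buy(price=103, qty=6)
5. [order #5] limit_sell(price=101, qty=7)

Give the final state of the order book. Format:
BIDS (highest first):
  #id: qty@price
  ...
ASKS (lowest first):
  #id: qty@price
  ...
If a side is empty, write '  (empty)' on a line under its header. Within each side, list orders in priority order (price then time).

After op 1 [order #1] limit_buy(price=99, qty=5): fills=none; bids=[#1:5@99] asks=[-]
After op 2 [order #2] market_buy(qty=7): fills=none; bids=[#1:5@99] asks=[-]
After op 3 [order #3] limit_buy(price=105, qty=2): fills=none; bids=[#3:2@105 #1:5@99] asks=[-]
After op 4 [order #4] limit_buy(price=103, qty=6): fills=none; bids=[#3:2@105 #4:6@103 #1:5@99] asks=[-]
After op 5 [order #5] limit_sell(price=101, qty=7): fills=#3x#5:2@105 #4x#5:5@103; bids=[#4:1@103 #1:5@99] asks=[-]

Answer: BIDS (highest first):
  #4: 1@103
  #1: 5@99
ASKS (lowest first):
  (empty)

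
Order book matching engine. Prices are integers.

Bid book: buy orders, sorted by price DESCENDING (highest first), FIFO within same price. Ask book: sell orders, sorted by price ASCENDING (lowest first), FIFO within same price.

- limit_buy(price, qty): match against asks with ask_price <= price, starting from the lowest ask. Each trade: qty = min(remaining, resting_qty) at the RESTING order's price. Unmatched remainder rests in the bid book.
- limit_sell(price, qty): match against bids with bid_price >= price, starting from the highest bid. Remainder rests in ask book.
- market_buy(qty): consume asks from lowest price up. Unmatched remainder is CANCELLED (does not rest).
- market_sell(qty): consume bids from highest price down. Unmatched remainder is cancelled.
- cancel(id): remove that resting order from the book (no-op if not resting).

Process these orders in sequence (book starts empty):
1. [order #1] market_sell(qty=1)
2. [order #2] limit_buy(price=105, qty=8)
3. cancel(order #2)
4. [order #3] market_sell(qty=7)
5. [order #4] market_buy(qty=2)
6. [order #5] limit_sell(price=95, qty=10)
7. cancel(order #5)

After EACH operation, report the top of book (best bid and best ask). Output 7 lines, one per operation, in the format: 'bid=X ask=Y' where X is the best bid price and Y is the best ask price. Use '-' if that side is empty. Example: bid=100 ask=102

After op 1 [order #1] market_sell(qty=1): fills=none; bids=[-] asks=[-]
After op 2 [order #2] limit_buy(price=105, qty=8): fills=none; bids=[#2:8@105] asks=[-]
After op 3 cancel(order #2): fills=none; bids=[-] asks=[-]
After op 4 [order #3] market_sell(qty=7): fills=none; bids=[-] asks=[-]
After op 5 [order #4] market_buy(qty=2): fills=none; bids=[-] asks=[-]
After op 6 [order #5] limit_sell(price=95, qty=10): fills=none; bids=[-] asks=[#5:10@95]
After op 7 cancel(order #5): fills=none; bids=[-] asks=[-]

Answer: bid=- ask=-
bid=105 ask=-
bid=- ask=-
bid=- ask=-
bid=- ask=-
bid=- ask=95
bid=- ask=-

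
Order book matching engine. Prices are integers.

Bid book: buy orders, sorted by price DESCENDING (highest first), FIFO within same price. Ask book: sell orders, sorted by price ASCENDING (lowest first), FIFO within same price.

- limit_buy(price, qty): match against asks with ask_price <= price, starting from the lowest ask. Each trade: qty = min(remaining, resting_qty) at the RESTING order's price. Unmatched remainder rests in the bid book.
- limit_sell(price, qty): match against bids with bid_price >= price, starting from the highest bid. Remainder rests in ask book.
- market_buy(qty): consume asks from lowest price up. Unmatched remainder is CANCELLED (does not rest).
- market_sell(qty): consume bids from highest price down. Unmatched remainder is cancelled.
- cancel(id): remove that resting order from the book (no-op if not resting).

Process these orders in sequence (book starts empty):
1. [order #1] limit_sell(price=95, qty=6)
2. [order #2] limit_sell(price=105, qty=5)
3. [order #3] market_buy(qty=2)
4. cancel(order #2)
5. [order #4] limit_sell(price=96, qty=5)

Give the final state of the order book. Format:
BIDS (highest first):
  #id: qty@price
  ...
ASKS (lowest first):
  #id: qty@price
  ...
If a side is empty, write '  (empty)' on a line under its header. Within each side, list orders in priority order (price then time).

After op 1 [order #1] limit_sell(price=95, qty=6): fills=none; bids=[-] asks=[#1:6@95]
After op 2 [order #2] limit_sell(price=105, qty=5): fills=none; bids=[-] asks=[#1:6@95 #2:5@105]
After op 3 [order #3] market_buy(qty=2): fills=#3x#1:2@95; bids=[-] asks=[#1:4@95 #2:5@105]
After op 4 cancel(order #2): fills=none; bids=[-] asks=[#1:4@95]
After op 5 [order #4] limit_sell(price=96, qty=5): fills=none; bids=[-] asks=[#1:4@95 #4:5@96]

Answer: BIDS (highest first):
  (empty)
ASKS (lowest first):
  #1: 4@95
  #4: 5@96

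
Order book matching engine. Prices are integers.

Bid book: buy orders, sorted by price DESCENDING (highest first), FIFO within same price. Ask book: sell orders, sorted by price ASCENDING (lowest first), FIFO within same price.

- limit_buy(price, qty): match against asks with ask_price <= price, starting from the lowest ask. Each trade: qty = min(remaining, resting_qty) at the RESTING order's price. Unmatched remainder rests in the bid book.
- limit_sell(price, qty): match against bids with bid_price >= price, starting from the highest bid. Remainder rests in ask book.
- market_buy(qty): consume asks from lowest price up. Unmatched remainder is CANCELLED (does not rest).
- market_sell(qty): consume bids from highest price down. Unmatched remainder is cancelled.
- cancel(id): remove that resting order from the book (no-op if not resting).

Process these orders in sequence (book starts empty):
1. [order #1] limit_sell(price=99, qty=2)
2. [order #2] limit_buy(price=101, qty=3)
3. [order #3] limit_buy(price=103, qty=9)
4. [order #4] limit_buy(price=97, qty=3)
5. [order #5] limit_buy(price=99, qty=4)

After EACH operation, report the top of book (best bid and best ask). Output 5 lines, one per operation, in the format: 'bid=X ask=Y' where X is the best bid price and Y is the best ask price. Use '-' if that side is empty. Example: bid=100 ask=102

Answer: bid=- ask=99
bid=101 ask=-
bid=103 ask=-
bid=103 ask=-
bid=103 ask=-

Derivation:
After op 1 [order #1] limit_sell(price=99, qty=2): fills=none; bids=[-] asks=[#1:2@99]
After op 2 [order #2] limit_buy(price=101, qty=3): fills=#2x#1:2@99; bids=[#2:1@101] asks=[-]
After op 3 [order #3] limit_buy(price=103, qty=9): fills=none; bids=[#3:9@103 #2:1@101] asks=[-]
After op 4 [order #4] limit_buy(price=97, qty=3): fills=none; bids=[#3:9@103 #2:1@101 #4:3@97] asks=[-]
After op 5 [order #5] limit_buy(price=99, qty=4): fills=none; bids=[#3:9@103 #2:1@101 #5:4@99 #4:3@97] asks=[-]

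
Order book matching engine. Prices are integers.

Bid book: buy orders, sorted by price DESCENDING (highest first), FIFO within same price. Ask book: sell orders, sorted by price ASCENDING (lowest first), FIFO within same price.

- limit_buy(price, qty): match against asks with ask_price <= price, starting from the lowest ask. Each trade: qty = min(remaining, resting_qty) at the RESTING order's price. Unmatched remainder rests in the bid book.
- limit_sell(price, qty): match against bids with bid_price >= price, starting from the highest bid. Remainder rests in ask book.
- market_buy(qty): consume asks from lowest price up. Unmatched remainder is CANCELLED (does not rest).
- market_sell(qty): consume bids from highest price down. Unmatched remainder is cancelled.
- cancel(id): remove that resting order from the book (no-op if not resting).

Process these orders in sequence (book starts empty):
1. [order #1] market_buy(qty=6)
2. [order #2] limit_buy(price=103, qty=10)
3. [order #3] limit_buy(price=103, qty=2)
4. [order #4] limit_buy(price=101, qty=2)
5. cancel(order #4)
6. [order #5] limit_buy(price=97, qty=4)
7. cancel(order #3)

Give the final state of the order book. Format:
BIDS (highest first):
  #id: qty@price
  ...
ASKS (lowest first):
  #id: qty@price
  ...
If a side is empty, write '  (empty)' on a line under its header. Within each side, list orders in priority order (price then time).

After op 1 [order #1] market_buy(qty=6): fills=none; bids=[-] asks=[-]
After op 2 [order #2] limit_buy(price=103, qty=10): fills=none; bids=[#2:10@103] asks=[-]
After op 3 [order #3] limit_buy(price=103, qty=2): fills=none; bids=[#2:10@103 #3:2@103] asks=[-]
After op 4 [order #4] limit_buy(price=101, qty=2): fills=none; bids=[#2:10@103 #3:2@103 #4:2@101] asks=[-]
After op 5 cancel(order #4): fills=none; bids=[#2:10@103 #3:2@103] asks=[-]
After op 6 [order #5] limit_buy(price=97, qty=4): fills=none; bids=[#2:10@103 #3:2@103 #5:4@97] asks=[-]
After op 7 cancel(order #3): fills=none; bids=[#2:10@103 #5:4@97] asks=[-]

Answer: BIDS (highest first):
  #2: 10@103
  #5: 4@97
ASKS (lowest first):
  (empty)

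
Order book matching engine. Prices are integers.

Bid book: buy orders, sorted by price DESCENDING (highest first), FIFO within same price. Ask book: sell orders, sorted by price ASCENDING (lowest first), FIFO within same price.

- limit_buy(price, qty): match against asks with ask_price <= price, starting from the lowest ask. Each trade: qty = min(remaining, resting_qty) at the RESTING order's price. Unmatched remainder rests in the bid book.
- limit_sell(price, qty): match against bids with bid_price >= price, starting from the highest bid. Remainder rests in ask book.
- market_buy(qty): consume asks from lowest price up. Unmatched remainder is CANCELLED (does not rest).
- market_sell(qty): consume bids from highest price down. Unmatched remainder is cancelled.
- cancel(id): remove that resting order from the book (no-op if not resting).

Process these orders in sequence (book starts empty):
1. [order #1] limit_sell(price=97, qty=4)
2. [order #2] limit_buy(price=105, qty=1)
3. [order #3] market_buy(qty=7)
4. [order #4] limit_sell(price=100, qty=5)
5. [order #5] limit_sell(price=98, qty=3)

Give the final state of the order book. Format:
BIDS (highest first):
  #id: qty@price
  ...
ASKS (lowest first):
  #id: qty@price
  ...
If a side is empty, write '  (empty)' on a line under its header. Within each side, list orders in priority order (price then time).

After op 1 [order #1] limit_sell(price=97, qty=4): fills=none; bids=[-] asks=[#1:4@97]
After op 2 [order #2] limit_buy(price=105, qty=1): fills=#2x#1:1@97; bids=[-] asks=[#1:3@97]
After op 3 [order #3] market_buy(qty=7): fills=#3x#1:3@97; bids=[-] asks=[-]
After op 4 [order #4] limit_sell(price=100, qty=5): fills=none; bids=[-] asks=[#4:5@100]
After op 5 [order #5] limit_sell(price=98, qty=3): fills=none; bids=[-] asks=[#5:3@98 #4:5@100]

Answer: BIDS (highest first):
  (empty)
ASKS (lowest first):
  #5: 3@98
  #4: 5@100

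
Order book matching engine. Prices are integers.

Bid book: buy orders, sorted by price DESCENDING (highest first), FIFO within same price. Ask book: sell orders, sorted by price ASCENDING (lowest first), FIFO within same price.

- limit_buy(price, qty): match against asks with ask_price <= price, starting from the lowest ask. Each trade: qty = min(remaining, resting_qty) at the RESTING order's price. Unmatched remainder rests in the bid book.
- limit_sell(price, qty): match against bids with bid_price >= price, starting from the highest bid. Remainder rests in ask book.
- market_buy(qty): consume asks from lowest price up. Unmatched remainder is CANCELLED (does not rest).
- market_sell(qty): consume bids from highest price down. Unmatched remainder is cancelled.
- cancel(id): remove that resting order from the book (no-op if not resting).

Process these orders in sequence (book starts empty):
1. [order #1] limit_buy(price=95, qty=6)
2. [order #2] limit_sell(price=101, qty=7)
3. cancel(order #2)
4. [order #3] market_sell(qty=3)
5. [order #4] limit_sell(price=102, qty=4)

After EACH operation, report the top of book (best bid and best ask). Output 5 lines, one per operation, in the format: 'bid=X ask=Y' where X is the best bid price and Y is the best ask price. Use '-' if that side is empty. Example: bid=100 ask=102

Answer: bid=95 ask=-
bid=95 ask=101
bid=95 ask=-
bid=95 ask=-
bid=95 ask=102

Derivation:
After op 1 [order #1] limit_buy(price=95, qty=6): fills=none; bids=[#1:6@95] asks=[-]
After op 2 [order #2] limit_sell(price=101, qty=7): fills=none; bids=[#1:6@95] asks=[#2:7@101]
After op 3 cancel(order #2): fills=none; bids=[#1:6@95] asks=[-]
After op 4 [order #3] market_sell(qty=3): fills=#1x#3:3@95; bids=[#1:3@95] asks=[-]
After op 5 [order #4] limit_sell(price=102, qty=4): fills=none; bids=[#1:3@95] asks=[#4:4@102]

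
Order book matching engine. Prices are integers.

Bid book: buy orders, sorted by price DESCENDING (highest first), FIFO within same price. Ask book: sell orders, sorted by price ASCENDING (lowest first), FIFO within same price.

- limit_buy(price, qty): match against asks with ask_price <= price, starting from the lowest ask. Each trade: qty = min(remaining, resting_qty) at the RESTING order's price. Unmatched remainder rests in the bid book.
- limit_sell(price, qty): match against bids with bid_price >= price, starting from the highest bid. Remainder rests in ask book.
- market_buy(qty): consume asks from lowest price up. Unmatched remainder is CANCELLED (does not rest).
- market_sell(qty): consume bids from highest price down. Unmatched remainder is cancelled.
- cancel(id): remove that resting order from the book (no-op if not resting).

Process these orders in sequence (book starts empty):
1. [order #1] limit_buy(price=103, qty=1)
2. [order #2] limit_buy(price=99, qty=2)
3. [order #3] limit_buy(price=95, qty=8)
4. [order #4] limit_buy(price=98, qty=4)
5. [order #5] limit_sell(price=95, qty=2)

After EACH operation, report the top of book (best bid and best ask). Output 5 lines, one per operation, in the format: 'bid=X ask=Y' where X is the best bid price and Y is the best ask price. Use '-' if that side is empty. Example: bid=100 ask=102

After op 1 [order #1] limit_buy(price=103, qty=1): fills=none; bids=[#1:1@103] asks=[-]
After op 2 [order #2] limit_buy(price=99, qty=2): fills=none; bids=[#1:1@103 #2:2@99] asks=[-]
After op 3 [order #3] limit_buy(price=95, qty=8): fills=none; bids=[#1:1@103 #2:2@99 #3:8@95] asks=[-]
After op 4 [order #4] limit_buy(price=98, qty=4): fills=none; bids=[#1:1@103 #2:2@99 #4:4@98 #3:8@95] asks=[-]
After op 5 [order #5] limit_sell(price=95, qty=2): fills=#1x#5:1@103 #2x#5:1@99; bids=[#2:1@99 #4:4@98 #3:8@95] asks=[-]

Answer: bid=103 ask=-
bid=103 ask=-
bid=103 ask=-
bid=103 ask=-
bid=99 ask=-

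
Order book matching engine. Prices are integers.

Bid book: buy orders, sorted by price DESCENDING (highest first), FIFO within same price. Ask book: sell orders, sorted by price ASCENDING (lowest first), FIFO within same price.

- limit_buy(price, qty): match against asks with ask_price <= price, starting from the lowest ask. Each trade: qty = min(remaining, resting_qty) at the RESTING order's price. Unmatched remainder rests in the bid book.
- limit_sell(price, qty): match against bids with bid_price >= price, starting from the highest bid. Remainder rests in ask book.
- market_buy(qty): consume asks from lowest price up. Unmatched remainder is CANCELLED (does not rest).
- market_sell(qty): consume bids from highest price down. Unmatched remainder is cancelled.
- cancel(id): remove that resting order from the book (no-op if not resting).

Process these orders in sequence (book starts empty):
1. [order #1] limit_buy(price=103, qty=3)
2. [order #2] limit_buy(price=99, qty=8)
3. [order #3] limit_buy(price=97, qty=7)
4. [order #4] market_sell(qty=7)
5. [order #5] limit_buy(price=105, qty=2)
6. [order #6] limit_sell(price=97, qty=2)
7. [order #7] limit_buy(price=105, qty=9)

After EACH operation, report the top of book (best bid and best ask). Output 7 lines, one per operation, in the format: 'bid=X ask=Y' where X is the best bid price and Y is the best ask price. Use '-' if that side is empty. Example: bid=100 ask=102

After op 1 [order #1] limit_buy(price=103, qty=3): fills=none; bids=[#1:3@103] asks=[-]
After op 2 [order #2] limit_buy(price=99, qty=8): fills=none; bids=[#1:3@103 #2:8@99] asks=[-]
After op 3 [order #3] limit_buy(price=97, qty=7): fills=none; bids=[#1:3@103 #2:8@99 #3:7@97] asks=[-]
After op 4 [order #4] market_sell(qty=7): fills=#1x#4:3@103 #2x#4:4@99; bids=[#2:4@99 #3:7@97] asks=[-]
After op 5 [order #5] limit_buy(price=105, qty=2): fills=none; bids=[#5:2@105 #2:4@99 #3:7@97] asks=[-]
After op 6 [order #6] limit_sell(price=97, qty=2): fills=#5x#6:2@105; bids=[#2:4@99 #3:7@97] asks=[-]
After op 7 [order #7] limit_buy(price=105, qty=9): fills=none; bids=[#7:9@105 #2:4@99 #3:7@97] asks=[-]

Answer: bid=103 ask=-
bid=103 ask=-
bid=103 ask=-
bid=99 ask=-
bid=105 ask=-
bid=99 ask=-
bid=105 ask=-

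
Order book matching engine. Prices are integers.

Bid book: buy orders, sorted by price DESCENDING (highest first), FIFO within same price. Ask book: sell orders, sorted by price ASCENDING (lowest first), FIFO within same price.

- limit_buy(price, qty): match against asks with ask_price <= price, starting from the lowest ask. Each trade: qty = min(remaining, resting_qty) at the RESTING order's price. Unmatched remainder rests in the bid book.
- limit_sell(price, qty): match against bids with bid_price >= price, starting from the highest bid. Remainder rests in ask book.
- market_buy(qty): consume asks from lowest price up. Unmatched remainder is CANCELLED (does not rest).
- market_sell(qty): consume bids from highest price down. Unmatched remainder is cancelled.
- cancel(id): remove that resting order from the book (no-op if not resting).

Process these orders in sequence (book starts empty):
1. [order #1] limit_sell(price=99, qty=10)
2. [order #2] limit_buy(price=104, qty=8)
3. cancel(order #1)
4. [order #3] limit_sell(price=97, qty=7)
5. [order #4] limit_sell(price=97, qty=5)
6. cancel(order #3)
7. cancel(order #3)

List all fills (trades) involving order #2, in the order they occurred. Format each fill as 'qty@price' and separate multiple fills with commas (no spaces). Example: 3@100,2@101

After op 1 [order #1] limit_sell(price=99, qty=10): fills=none; bids=[-] asks=[#1:10@99]
After op 2 [order #2] limit_buy(price=104, qty=8): fills=#2x#1:8@99; bids=[-] asks=[#1:2@99]
After op 3 cancel(order #1): fills=none; bids=[-] asks=[-]
After op 4 [order #3] limit_sell(price=97, qty=7): fills=none; bids=[-] asks=[#3:7@97]
After op 5 [order #4] limit_sell(price=97, qty=5): fills=none; bids=[-] asks=[#3:7@97 #4:5@97]
After op 6 cancel(order #3): fills=none; bids=[-] asks=[#4:5@97]
After op 7 cancel(order #3): fills=none; bids=[-] asks=[#4:5@97]

Answer: 8@99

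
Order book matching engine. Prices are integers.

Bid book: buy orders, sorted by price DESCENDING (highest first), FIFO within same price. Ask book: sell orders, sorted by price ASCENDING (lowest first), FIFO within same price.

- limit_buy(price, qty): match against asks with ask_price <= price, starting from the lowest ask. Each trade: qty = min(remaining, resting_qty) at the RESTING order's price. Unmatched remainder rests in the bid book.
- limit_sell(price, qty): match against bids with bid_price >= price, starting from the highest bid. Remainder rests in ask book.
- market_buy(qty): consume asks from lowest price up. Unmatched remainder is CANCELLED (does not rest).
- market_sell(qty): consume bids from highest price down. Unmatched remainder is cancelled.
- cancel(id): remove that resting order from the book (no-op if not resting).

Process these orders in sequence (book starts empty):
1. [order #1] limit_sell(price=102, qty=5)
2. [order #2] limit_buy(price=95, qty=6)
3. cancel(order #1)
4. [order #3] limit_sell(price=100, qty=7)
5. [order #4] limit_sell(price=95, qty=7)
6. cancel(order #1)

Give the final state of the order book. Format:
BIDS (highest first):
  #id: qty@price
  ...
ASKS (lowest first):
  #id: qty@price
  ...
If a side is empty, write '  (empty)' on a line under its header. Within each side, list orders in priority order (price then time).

After op 1 [order #1] limit_sell(price=102, qty=5): fills=none; bids=[-] asks=[#1:5@102]
After op 2 [order #2] limit_buy(price=95, qty=6): fills=none; bids=[#2:6@95] asks=[#1:5@102]
After op 3 cancel(order #1): fills=none; bids=[#2:6@95] asks=[-]
After op 4 [order #3] limit_sell(price=100, qty=7): fills=none; bids=[#2:6@95] asks=[#3:7@100]
After op 5 [order #4] limit_sell(price=95, qty=7): fills=#2x#4:6@95; bids=[-] asks=[#4:1@95 #3:7@100]
After op 6 cancel(order #1): fills=none; bids=[-] asks=[#4:1@95 #3:7@100]

Answer: BIDS (highest first):
  (empty)
ASKS (lowest first):
  #4: 1@95
  #3: 7@100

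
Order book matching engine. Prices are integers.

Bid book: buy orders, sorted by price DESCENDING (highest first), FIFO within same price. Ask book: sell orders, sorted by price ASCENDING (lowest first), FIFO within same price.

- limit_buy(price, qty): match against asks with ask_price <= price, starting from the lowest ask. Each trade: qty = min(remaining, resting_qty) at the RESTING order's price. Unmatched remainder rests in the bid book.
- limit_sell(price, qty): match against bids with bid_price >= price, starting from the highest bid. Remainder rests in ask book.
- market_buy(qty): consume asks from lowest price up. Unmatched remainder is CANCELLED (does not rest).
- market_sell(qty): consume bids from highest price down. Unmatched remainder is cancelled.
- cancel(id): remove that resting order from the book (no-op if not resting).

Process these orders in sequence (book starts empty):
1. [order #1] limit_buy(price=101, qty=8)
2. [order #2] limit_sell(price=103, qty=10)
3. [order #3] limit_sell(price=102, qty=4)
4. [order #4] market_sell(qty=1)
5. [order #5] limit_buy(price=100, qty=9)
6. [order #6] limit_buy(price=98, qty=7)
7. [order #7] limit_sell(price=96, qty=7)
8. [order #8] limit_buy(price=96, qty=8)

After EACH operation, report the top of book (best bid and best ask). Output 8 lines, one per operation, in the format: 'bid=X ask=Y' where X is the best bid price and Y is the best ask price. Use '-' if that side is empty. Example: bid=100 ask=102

After op 1 [order #1] limit_buy(price=101, qty=8): fills=none; bids=[#1:8@101] asks=[-]
After op 2 [order #2] limit_sell(price=103, qty=10): fills=none; bids=[#1:8@101] asks=[#2:10@103]
After op 3 [order #3] limit_sell(price=102, qty=4): fills=none; bids=[#1:8@101] asks=[#3:4@102 #2:10@103]
After op 4 [order #4] market_sell(qty=1): fills=#1x#4:1@101; bids=[#1:7@101] asks=[#3:4@102 #2:10@103]
After op 5 [order #5] limit_buy(price=100, qty=9): fills=none; bids=[#1:7@101 #5:9@100] asks=[#3:4@102 #2:10@103]
After op 6 [order #6] limit_buy(price=98, qty=7): fills=none; bids=[#1:7@101 #5:9@100 #6:7@98] asks=[#3:4@102 #2:10@103]
After op 7 [order #7] limit_sell(price=96, qty=7): fills=#1x#7:7@101; bids=[#5:9@100 #6:7@98] asks=[#3:4@102 #2:10@103]
After op 8 [order #8] limit_buy(price=96, qty=8): fills=none; bids=[#5:9@100 #6:7@98 #8:8@96] asks=[#3:4@102 #2:10@103]

Answer: bid=101 ask=-
bid=101 ask=103
bid=101 ask=102
bid=101 ask=102
bid=101 ask=102
bid=101 ask=102
bid=100 ask=102
bid=100 ask=102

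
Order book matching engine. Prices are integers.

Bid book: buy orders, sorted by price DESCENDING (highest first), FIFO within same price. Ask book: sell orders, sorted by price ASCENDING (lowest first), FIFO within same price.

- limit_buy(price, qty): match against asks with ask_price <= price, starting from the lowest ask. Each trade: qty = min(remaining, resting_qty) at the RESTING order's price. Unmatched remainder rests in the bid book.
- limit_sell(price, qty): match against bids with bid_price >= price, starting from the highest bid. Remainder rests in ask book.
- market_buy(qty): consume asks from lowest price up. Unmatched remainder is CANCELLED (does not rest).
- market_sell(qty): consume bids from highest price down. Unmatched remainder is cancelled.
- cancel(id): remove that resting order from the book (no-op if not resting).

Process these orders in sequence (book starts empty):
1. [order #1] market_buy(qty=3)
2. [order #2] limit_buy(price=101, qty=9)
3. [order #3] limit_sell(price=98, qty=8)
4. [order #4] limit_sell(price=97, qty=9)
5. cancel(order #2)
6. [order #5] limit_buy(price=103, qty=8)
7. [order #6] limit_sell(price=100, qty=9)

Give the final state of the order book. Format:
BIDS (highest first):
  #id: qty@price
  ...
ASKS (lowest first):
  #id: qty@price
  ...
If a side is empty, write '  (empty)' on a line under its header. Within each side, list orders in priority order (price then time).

After op 1 [order #1] market_buy(qty=3): fills=none; bids=[-] asks=[-]
After op 2 [order #2] limit_buy(price=101, qty=9): fills=none; bids=[#2:9@101] asks=[-]
After op 3 [order #3] limit_sell(price=98, qty=8): fills=#2x#3:8@101; bids=[#2:1@101] asks=[-]
After op 4 [order #4] limit_sell(price=97, qty=9): fills=#2x#4:1@101; bids=[-] asks=[#4:8@97]
After op 5 cancel(order #2): fills=none; bids=[-] asks=[#4:8@97]
After op 6 [order #5] limit_buy(price=103, qty=8): fills=#5x#4:8@97; bids=[-] asks=[-]
After op 7 [order #6] limit_sell(price=100, qty=9): fills=none; bids=[-] asks=[#6:9@100]

Answer: BIDS (highest first):
  (empty)
ASKS (lowest first):
  #6: 9@100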